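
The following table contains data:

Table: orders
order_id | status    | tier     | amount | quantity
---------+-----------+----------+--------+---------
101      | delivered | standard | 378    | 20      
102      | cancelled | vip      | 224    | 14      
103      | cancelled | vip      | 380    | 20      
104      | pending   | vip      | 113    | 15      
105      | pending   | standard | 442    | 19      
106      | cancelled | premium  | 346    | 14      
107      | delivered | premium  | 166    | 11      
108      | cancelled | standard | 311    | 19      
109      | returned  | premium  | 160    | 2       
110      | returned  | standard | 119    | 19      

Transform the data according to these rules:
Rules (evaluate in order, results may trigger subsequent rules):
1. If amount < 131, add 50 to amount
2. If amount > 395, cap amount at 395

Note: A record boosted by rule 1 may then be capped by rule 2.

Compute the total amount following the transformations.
2692

Step 1: Apply rule 1 to records with amount < 131
  - 2 records get bonus of 50
  - Of these, 0 records then exceed 395 and get capped
Step 2: Apply rule 2 to records with amount > 395
  - 1 records (original) are capped
Step 3: Calculate final sum = 2692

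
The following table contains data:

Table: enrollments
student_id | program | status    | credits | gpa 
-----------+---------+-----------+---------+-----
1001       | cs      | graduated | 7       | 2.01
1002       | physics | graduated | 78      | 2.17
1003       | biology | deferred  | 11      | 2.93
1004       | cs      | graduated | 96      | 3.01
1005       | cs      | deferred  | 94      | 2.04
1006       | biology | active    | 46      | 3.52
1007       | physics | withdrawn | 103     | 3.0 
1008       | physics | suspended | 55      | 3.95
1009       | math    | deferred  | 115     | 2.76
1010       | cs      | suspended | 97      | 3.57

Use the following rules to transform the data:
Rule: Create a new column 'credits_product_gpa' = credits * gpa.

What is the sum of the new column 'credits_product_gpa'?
2048.14

Step 1: For each record, compute credits * gpa
Example calculations:
  7 * 2.01 = 14.07
  78 * 2.17 = 169.26
  11 * 2.93 = 32.23
  ...
Step 2: Sum all derived values
Step 3: Total = 2048.14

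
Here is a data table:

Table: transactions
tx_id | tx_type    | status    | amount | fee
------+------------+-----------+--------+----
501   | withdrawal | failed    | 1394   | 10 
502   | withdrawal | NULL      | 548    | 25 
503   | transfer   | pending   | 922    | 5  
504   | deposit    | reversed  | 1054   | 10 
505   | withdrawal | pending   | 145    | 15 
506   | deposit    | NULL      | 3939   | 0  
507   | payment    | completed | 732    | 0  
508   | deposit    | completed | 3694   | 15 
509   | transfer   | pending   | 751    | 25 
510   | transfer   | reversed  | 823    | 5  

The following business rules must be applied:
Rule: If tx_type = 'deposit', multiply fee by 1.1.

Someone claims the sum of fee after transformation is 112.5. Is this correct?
Yes, the result is correct.

Step 1: Calculate the correct sum after transformation
Step 2: Apply multiplier 1.1 to records where tx_type = 'deposit'
Step 3: Correct result = 112.5
Step 4: Claimed result = 112.5
Step 5: 112.5 = 112.5 ✓
Conclusion: The claimed result is correct.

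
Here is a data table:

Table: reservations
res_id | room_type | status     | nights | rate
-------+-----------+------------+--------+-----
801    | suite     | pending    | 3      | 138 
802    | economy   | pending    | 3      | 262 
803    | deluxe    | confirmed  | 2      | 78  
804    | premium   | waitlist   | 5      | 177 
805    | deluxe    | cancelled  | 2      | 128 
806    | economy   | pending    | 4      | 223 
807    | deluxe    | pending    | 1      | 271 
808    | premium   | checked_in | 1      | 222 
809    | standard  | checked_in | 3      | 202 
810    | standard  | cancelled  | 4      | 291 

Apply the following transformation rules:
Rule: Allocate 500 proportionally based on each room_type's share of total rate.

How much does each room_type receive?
deluxe: 119.73, economy: 121.74, premium: 100.15, standard: 123.74, suite: 34.64

Step 1: Calculate total rate = 1992
Step 2: Calculate each room_type's proportion:
  deluxe: 477/1992 = 23.95% → 119.73
  economy: 485/1992 = 24.35% → 121.74
  premium: 399/1992 = 20.03% → 100.15
  standard: 493/1992 = 24.75% → 123.74
  suite: 138/1992 = 6.93% → 34.64
Step 3: Verify: sum of allocations ≈ 500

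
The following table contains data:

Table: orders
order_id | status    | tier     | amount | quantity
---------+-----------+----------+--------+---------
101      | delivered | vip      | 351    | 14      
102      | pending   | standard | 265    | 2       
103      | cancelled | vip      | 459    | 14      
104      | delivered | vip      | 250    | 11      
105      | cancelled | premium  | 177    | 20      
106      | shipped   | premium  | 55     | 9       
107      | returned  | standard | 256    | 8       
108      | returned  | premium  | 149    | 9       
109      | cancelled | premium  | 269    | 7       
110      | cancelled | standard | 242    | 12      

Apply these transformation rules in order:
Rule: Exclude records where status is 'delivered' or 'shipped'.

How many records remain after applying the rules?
7

Step 1: Count records to exclude
  - 2 (delivered) + 1 (shipped) = 3 records
Step 2: Total records: 10
Step 3: Remaining = 10 - 3 = 7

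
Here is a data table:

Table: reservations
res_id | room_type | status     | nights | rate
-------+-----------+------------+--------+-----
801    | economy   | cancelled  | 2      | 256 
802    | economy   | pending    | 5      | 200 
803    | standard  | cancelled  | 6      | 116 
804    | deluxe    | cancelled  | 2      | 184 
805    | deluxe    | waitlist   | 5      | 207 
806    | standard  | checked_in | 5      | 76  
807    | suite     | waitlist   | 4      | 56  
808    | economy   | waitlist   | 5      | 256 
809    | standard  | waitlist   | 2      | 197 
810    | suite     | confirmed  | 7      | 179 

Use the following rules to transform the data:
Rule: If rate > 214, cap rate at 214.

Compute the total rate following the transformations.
1643

Step 1: 2 records have rate > 214
Step 2: These records originally summed to 512
Step 3: After capping: 2 × 214 = 428
Step 4: Unaffected records sum: 1215
Step 5: Final sum = 428 + 1215 = 1643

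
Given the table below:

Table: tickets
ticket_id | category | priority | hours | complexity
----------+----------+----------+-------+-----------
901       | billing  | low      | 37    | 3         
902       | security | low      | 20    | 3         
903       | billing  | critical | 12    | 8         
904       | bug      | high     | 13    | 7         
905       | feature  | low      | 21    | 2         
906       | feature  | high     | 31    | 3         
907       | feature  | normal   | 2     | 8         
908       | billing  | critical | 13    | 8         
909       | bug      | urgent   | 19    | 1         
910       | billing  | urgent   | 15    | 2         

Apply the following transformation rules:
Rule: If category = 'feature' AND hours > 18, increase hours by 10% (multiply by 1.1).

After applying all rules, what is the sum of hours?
188.2

Step 1: Find records where category = 'feature' AND hours > 18
Step 2: 2 records match, summing to 52
Step 3: After multiplier: 52 × 1.1 = 57.2
Step 4: Unaffected records sum: 131
Step 5: Final sum = 57.2 + 131 = 188.2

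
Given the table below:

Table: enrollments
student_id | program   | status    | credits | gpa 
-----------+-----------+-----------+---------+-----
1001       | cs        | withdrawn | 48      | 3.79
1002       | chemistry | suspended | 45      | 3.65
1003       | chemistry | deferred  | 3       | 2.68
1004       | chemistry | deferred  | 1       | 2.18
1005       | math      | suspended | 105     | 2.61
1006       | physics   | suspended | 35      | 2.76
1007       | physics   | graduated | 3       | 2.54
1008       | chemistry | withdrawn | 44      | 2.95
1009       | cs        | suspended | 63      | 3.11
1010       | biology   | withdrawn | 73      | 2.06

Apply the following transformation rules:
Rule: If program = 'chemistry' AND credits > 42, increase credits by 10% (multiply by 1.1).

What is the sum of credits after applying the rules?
428.9

Step 1: Find records where program = 'chemistry' AND credits > 42
Step 2: 2 records match, summing to 89
Step 3: After multiplier: 89 × 1.1 = 97.9
Step 4: Unaffected records sum: 331
Step 5: Final sum = 97.9 + 331 = 428.9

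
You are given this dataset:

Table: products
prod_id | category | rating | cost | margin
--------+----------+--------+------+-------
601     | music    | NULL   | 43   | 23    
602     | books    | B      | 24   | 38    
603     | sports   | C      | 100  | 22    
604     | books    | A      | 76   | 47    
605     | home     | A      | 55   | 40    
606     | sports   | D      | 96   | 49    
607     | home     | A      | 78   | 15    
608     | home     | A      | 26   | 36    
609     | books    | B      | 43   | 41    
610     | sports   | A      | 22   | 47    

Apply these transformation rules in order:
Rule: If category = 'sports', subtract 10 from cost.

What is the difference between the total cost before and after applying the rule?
30

Step 1: Original sum of cost = 563
Step 2: 3 records have category = 'sports'
Step 3: Each affected record changes by -10
Step 4: Total change = 3 × -10 = -30
Step 5: New sum = 563 + -30 = 533
Step 6: Difference = |533 - 563| = 30
        (Sum decreased by 30)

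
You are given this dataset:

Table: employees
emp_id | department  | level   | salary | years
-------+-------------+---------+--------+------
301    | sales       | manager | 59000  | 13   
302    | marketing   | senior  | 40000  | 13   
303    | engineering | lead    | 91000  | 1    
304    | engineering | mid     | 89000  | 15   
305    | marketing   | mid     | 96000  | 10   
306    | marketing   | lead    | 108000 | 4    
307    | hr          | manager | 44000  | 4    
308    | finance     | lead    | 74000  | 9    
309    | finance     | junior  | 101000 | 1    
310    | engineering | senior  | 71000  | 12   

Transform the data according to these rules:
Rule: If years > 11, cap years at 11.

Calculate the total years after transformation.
73

Step 1: 4 records have years > 11
Step 2: These records originally summed to 53
Step 3: After capping: 4 × 11 = 44
Step 4: Unaffected records sum: 29
Step 5: Final sum = 44 + 29 = 73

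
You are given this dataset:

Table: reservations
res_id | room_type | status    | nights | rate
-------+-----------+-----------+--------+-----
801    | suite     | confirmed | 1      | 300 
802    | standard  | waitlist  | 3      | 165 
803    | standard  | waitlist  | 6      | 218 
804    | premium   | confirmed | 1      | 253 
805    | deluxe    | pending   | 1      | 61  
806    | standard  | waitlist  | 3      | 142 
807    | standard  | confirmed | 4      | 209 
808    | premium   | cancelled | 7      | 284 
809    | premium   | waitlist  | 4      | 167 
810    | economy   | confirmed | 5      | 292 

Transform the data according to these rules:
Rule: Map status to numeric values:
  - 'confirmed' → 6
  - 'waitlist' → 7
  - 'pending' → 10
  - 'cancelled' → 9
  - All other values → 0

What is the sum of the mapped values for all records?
71

Step 1: Apply mapping to each record
Step 2: Count by status:
  'confirmed': 4 records × 6 = 24
  'waitlist': 4 records × 7 = 28
  'pending': 1 records × 10 = 10
  'cancelled': 1 records × 9 = 9
Step 3: Sum all mapped values = 71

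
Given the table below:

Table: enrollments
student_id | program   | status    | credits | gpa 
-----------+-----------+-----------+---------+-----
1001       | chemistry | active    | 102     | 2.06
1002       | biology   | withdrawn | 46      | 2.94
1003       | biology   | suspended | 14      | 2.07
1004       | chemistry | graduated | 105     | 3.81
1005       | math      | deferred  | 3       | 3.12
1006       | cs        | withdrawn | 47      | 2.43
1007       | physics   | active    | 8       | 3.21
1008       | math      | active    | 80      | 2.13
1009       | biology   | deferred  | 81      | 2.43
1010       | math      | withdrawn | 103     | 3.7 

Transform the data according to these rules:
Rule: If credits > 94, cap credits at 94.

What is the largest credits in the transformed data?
94

Step 1: Original maximum credits = 105
Step 2: Apply cap at 94
Step 3: 3 records had credits > 94 and were capped
Step 4: Maximum after transformation = 94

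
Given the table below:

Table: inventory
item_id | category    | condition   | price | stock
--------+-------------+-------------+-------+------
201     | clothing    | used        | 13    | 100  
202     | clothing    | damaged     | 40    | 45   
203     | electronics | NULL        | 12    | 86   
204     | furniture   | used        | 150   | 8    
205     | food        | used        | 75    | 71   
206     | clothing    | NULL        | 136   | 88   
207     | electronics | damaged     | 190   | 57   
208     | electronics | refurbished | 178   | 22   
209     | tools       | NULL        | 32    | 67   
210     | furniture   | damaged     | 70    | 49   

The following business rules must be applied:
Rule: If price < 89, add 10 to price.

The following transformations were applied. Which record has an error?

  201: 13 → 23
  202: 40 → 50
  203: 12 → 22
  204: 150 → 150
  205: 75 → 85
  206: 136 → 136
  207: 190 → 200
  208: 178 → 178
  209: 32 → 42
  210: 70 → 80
Record 207 has an error. The correct transformed value should be 190, not 200.

Step 1: Check each record against the rule
Step 2: Record 207 has price = 190
Step 3: Since 190 >= 89, the bonus should not have been applied
Step 4: Correct value = 190, but claimed value = 200
Conclusion: Record 207 has the error.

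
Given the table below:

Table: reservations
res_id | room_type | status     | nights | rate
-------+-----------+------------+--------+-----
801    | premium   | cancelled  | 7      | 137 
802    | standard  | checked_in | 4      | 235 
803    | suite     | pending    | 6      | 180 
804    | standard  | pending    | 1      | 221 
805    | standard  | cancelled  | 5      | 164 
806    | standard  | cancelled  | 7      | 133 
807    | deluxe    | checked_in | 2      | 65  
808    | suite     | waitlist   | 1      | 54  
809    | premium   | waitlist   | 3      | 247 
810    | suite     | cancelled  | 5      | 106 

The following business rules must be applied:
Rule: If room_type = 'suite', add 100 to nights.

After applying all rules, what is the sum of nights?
341

Step 1: Count records where room_type = 'suite': 3
Step 2: Total bonus added: 3 × 100 = 300
Step 3: Original sum of nights: 41
Step 4: Final sum = 41 + 300 = 341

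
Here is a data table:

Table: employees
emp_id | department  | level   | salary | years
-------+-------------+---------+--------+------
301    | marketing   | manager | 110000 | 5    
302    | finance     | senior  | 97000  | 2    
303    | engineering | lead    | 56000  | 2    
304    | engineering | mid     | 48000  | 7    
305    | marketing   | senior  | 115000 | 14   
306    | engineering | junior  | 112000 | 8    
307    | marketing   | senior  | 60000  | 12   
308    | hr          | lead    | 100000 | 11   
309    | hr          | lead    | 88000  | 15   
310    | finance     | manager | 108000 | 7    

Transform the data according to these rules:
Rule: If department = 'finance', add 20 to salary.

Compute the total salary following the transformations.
894040

Step 1: Count records where department = 'finance': 2
Step 2: Total bonus added: 2 × 20 = 40
Step 3: Original sum of salary: 894000
Step 4: Final sum = 894000 + 40 = 894040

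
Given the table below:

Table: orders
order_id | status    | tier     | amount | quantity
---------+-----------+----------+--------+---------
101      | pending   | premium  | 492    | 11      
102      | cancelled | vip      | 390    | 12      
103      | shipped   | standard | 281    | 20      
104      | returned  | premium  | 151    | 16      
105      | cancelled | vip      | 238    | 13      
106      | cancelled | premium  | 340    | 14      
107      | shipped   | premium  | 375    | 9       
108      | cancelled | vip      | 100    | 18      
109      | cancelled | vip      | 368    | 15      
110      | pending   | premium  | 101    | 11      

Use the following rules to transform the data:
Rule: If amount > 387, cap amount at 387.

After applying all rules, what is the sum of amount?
2728

Step 1: 2 records have amount > 387
Step 2: These records originally summed to 882
Step 3: After capping: 2 × 387 = 774
Step 4: Unaffected records sum: 1954
Step 5: Final sum = 774 + 1954 = 2728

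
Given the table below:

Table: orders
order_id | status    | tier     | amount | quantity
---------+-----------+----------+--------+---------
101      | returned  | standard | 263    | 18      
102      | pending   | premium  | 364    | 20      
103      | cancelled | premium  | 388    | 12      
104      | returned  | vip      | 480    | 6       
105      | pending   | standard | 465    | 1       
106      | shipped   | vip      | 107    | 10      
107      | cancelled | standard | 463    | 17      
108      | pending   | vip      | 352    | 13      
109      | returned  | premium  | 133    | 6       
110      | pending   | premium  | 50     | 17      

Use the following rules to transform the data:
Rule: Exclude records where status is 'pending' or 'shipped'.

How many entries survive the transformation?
5

Step 1: Count records to exclude
  - 4 (pending) + 1 (shipped) = 5 records
Step 2: Total records: 10
Step 3: Remaining = 10 - 5 = 5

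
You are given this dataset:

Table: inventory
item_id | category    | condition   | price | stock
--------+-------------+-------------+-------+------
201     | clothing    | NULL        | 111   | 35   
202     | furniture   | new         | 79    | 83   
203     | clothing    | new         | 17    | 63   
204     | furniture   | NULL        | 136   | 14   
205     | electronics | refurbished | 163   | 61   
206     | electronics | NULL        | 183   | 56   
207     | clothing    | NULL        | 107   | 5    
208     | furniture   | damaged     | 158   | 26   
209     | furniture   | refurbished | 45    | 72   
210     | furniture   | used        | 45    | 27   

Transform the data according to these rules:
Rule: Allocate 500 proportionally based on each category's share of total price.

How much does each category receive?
clothing: 112.55, electronics: 165.71, furniture: 221.74

Step 1: Calculate total price = 1044
Step 2: Calculate each category's proportion:
  clothing: 235/1044 = 22.51% → 112.55
  electronics: 346/1044 = 33.14% → 165.71
  furniture: 463/1044 = 44.35% → 221.74
Step 3: Verify: sum of allocations ≈ 500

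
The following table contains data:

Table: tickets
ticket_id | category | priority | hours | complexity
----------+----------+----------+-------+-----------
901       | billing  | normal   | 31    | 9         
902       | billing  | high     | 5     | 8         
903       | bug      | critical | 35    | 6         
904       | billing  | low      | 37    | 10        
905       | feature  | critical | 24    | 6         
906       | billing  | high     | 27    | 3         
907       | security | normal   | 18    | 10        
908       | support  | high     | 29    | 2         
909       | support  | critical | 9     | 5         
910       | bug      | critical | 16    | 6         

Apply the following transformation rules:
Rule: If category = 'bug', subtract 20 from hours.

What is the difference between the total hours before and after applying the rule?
40

Step 1: Original sum of hours = 231
Step 2: 2 records have category = 'bug'
Step 3: Each affected record changes by -20
Step 4: Total change = 2 × -20 = -40
Step 5: New sum = 231 + -40 = 191
Step 6: Difference = |191 - 231| = 40
        (Sum decreased by 40)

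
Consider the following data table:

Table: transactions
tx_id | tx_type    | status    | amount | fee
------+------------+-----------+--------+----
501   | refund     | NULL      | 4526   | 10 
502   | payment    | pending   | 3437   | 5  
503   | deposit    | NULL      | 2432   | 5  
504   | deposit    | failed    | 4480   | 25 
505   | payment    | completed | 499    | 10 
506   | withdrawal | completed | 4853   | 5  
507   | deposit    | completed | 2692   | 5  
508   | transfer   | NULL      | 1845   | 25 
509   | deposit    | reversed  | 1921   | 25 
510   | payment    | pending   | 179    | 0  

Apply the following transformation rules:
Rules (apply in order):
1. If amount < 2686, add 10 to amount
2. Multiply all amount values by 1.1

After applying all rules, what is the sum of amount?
29605.4

Step 1: Apply Rule 1 - Add 10 to records with amount < 2686
  - 5 records affected: 6876 + (5 × 10) = 6926
  - Unaffected records: 19988
  - Sum after Rule 1: 26914
Step 2: Apply Rule 2 - Multiply all by 1.1
  - 26914 × 1.1 = 29605.4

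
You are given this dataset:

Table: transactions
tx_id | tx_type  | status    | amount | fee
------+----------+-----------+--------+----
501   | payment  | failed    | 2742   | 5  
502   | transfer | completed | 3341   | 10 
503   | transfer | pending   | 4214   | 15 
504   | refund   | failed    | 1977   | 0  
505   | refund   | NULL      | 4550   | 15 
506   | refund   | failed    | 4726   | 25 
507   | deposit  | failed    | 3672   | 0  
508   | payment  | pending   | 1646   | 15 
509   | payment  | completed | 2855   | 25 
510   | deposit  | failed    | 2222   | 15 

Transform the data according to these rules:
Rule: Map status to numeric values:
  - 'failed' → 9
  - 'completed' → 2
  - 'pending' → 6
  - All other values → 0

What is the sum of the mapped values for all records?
61

Step 1: Apply mapping to each record
Step 2: Count by status:
  'failed': 5 records × 9 = 45
  'completed': 2 records × 2 = 4
  'pending': 2 records × 6 = 12
Step 3: Sum all mapped values = 61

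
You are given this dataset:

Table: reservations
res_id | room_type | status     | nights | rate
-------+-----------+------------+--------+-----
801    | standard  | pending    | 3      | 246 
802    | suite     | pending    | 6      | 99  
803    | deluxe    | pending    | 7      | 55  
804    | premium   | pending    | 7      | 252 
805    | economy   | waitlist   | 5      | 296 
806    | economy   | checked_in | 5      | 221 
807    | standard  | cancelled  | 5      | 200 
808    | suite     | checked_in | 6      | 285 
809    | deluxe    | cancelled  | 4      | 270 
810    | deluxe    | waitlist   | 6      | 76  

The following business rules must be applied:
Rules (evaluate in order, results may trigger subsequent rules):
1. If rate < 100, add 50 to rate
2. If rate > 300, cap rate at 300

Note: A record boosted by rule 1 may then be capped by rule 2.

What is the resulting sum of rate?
2150

Step 1: Apply rule 1 to records with rate < 100
  - 3 records get bonus of 50
  - Of these, 0 records then exceed 300 and get capped
Step 2: Apply rule 2 to records with rate > 300
  - 0 records (original) are capped
Step 3: Calculate final sum = 2150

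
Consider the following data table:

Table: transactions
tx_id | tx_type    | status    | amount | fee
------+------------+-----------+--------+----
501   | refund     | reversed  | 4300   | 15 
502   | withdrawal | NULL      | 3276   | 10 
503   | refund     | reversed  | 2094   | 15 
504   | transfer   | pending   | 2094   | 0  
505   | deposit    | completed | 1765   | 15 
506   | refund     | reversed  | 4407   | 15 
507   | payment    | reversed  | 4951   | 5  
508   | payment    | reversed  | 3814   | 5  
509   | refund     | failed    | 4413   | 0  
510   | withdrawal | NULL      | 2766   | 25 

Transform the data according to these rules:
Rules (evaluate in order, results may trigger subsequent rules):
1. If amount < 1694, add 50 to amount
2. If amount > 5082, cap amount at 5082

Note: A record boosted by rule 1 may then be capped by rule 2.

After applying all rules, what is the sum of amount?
33880

Step 1: Apply rule 1 to records with amount < 1694
  - 0 records get bonus of 50
  - Of these, 0 records then exceed 5082 and get capped
Step 2: Apply rule 2 to records with amount > 5082
  - 0 records (original) are capped
Step 3: Calculate final sum = 33880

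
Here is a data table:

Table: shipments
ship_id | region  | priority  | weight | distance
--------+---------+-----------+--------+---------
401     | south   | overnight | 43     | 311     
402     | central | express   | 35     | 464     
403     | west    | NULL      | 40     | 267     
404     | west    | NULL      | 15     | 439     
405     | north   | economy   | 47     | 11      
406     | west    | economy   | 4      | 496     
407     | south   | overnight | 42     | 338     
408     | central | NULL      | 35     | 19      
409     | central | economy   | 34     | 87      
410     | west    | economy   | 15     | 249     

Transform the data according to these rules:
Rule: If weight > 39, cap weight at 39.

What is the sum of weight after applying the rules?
294

Step 1: 4 records have weight > 39
Step 2: These records originally summed to 172
Step 3: After capping: 4 × 39 = 156
Step 4: Unaffected records sum: 138
Step 5: Final sum = 156 + 138 = 294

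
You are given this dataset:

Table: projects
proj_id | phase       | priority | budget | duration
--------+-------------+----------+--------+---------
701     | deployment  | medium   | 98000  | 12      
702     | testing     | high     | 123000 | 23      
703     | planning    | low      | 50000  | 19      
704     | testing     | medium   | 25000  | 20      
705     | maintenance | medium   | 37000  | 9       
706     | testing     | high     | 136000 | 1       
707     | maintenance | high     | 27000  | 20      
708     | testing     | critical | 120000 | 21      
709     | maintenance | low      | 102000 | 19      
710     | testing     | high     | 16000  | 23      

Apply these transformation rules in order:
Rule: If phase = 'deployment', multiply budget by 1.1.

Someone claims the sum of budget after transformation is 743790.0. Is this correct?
No, the correct result is 743800.0.

Step 1: Calculate the correct sum after transformation
Step 2: Apply multiplier 1.1 to records where phase = 'deployment'
Step 3: Correct result = 743800.0
Step 4: Claimed result = 743790.0
Step 5: 743800.0 ≠ 743790.0
Conclusion: The claimed result is incorrect. The correct answer is 743800.0.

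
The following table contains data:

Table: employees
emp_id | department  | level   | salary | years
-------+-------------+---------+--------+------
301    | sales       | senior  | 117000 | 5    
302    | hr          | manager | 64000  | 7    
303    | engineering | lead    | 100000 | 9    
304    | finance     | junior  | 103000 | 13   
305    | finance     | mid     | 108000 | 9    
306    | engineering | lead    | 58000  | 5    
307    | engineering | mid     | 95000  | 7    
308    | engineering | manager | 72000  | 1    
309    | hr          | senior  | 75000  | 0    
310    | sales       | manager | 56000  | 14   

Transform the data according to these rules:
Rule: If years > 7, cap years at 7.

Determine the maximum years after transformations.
7

Step 1: Original maximum years = 14
Step 2: Apply cap at 7
Step 3: 4 records had years > 7 and were capped
Step 4: Maximum after transformation = 7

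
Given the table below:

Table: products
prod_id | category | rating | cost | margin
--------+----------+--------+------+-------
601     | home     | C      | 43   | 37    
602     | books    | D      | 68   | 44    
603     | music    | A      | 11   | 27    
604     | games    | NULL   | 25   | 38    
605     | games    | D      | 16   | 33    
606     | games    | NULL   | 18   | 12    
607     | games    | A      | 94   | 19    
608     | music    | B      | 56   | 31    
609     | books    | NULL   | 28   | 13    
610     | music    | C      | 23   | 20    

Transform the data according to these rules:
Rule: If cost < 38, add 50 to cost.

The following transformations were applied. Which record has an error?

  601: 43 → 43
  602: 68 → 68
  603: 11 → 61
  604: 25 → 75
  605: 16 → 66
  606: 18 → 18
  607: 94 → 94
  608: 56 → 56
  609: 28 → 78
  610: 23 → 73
Record 606 has an error. The correct transformed value should be 68, not 18.

Step 1: Check each record against the rule
Step 2: Record 606 has cost = 18
Step 3: Since 18 < 38, the bonus should have been applied
Step 4: Correct value = 68, but claimed value = 18
Conclusion: Record 606 has the error.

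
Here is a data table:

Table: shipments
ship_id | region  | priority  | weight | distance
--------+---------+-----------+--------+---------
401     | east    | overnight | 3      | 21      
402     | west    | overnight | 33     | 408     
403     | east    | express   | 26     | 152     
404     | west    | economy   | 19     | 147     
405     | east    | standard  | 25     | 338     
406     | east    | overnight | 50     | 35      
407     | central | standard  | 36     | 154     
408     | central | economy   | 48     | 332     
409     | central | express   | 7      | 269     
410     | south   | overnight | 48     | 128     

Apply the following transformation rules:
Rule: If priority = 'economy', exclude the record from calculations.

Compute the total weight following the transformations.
228

Step 1: Identify records where priority = 'economy'
Step 2: The excluded records sum to 67
Step 3: Original total weight = 295
Step 4: Remaining total = 295 - 67 = 228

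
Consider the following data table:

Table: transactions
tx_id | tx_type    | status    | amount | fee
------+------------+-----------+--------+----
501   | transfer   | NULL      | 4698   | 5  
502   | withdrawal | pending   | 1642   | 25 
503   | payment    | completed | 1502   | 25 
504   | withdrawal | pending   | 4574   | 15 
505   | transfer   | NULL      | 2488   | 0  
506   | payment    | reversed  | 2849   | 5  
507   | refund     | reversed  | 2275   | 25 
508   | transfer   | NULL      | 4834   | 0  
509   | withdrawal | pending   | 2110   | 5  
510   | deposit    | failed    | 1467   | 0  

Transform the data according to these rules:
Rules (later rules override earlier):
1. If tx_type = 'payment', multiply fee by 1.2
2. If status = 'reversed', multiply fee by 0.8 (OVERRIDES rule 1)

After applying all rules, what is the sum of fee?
104.0

Step 1: Rule 2 takes priority for records with status = 'reversed'
  - 2 records: 30 × 0.8 = 24.0
Step 2: Rule 1 applies to remaining records with tx_type = 'payment'
  - 1 records: 25 × 1.2 = 30.0
Step 3: Other records unchanged: 50
Step 4: Final sum = 24.0 + 30.0 + 50 = 104.0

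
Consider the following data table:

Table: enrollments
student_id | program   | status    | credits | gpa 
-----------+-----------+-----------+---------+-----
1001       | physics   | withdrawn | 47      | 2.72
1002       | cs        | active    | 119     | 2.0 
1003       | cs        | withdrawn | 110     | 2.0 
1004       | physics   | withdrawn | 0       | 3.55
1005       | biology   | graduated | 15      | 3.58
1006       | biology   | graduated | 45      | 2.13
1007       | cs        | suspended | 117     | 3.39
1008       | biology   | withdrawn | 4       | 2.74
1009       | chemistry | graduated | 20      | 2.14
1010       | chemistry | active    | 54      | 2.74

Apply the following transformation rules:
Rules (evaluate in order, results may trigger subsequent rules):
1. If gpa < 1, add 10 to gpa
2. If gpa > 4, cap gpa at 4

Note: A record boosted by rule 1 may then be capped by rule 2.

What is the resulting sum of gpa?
26.99

Step 1: Apply rule 1 to records with gpa < 1
  - 0 records get bonus of 10
  - Of these, 0 records then exceed 4 and get capped
Step 2: Apply rule 2 to records with gpa > 4
  - 0 records (original) are capped
Step 3: Calculate final sum = 26.99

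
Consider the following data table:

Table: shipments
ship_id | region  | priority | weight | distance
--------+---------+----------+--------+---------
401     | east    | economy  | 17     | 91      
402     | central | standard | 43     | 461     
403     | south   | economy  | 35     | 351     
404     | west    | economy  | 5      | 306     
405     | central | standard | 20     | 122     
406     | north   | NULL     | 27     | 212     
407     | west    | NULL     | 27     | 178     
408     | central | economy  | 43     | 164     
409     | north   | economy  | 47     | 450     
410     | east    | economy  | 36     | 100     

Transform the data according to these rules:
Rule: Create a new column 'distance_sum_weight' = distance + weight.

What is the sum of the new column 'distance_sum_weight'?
2735

Step 1: For each record, compute distance + weight
Example calculations:
  91 + 17 = 108
  461 + 43 = 504
  351 + 35 = 386
  ...
Step 2: Sum all derived values
Step 3: Total = 2735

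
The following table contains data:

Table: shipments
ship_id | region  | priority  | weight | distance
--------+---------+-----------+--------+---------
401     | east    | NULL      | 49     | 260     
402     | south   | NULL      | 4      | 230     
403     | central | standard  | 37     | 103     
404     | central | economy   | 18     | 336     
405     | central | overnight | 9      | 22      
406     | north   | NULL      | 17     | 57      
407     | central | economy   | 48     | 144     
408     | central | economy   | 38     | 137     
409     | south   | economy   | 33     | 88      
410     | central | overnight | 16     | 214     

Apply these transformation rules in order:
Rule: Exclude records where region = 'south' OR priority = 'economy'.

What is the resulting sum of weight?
128

Step 1: Find records where region = 'south' OR priority = 'economy'
Step 2: 5 records match, summing to 141
Step 3: Original sum: 269
Step 4: Remaining sum = 269 - 141 = 128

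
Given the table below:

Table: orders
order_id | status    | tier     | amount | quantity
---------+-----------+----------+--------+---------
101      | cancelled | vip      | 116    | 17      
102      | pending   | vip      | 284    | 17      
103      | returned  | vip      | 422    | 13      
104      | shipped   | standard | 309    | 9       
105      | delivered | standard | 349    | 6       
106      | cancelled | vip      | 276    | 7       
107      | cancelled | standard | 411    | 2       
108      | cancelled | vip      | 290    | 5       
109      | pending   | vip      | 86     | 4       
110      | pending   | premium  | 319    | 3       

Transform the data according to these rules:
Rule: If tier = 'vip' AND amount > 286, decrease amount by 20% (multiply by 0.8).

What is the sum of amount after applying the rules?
2719.6

Step 1: Find records where tier = 'vip' AND amount > 286
Step 2: 2 records match, summing to 712
Step 3: After multiplier: 712 × 0.8 = 569.6
Step 4: Unaffected records sum: 2150
Step 5: Final sum = 569.6 + 2150 = 2719.6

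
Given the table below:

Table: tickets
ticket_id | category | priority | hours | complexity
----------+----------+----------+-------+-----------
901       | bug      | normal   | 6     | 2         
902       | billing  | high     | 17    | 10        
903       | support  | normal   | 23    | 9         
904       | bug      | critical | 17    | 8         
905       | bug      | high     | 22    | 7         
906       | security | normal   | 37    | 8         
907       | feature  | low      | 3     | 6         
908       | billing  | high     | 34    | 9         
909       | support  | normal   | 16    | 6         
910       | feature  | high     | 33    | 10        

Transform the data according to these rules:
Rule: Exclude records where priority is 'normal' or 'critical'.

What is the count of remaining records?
5

Step 1: Count records to exclude
  - 4 (normal) + 1 (critical) = 5 records
Step 2: Total records: 10
Step 3: Remaining = 10 - 5 = 5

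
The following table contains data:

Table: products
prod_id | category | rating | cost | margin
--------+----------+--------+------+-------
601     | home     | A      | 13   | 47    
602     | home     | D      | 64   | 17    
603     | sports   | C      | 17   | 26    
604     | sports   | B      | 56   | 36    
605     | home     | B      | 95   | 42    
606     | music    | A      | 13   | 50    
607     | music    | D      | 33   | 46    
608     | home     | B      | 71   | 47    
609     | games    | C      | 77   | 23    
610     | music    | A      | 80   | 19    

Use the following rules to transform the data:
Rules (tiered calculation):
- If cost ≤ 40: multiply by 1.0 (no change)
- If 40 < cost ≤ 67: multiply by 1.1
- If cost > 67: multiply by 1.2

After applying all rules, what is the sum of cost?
595.6

Step 1: Tier 1 (cost ≤ 40): 4 records, sum = 76 × 1.0 = 76.0
Step 2: Tier 2 (40 < cost ≤ 67): 2 records, sum = 120 × 1.1 = 132.0
Step 3: Tier 3 (cost > 67): 4 records, sum = 323 × 1.2 = 387.6
Step 4: Final sum = 76.0 + 132.0 + 387.6 = 595.6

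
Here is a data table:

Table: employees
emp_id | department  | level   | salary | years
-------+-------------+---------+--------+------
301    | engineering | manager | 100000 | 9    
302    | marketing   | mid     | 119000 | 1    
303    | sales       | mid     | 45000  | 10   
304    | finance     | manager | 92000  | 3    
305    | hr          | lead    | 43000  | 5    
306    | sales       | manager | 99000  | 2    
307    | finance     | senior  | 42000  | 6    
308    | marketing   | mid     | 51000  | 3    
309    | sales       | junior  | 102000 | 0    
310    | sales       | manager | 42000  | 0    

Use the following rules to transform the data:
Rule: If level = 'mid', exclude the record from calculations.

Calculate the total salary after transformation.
520000

Step 1: Identify records where level = 'mid'
Step 2: The excluded records sum to 215000
Step 3: Original total salary = 735000
Step 4: Remaining total = 735000 - 215000 = 520000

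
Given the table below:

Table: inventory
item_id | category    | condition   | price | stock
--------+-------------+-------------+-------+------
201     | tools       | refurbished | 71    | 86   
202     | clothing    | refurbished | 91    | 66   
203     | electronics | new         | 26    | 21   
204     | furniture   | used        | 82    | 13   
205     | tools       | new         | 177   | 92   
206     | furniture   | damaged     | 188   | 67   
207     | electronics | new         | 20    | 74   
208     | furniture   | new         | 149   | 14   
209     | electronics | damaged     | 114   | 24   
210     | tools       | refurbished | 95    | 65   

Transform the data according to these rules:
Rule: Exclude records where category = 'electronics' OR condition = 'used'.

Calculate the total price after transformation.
771

Step 1: Find records where category = 'electronics' OR condition = 'used'
Step 2: 4 records match, summing to 242
Step 3: Original sum: 1013
Step 4: Remaining sum = 1013 - 242 = 771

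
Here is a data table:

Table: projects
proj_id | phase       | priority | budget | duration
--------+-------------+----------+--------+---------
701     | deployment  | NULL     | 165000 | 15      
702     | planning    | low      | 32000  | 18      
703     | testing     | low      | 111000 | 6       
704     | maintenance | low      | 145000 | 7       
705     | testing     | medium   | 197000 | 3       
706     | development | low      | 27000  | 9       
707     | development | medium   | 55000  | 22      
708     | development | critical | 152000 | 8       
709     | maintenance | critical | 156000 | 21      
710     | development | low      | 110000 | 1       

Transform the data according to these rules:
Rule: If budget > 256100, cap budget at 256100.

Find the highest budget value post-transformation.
197000

Step 1: Original maximum budget = 197000
Step 2: Check cap of 256100 against maximum
Step 3: No records exceed the cap (max 197000 <= cap 256100), so no capping applies
Step 4: Maximum after transformation = 197000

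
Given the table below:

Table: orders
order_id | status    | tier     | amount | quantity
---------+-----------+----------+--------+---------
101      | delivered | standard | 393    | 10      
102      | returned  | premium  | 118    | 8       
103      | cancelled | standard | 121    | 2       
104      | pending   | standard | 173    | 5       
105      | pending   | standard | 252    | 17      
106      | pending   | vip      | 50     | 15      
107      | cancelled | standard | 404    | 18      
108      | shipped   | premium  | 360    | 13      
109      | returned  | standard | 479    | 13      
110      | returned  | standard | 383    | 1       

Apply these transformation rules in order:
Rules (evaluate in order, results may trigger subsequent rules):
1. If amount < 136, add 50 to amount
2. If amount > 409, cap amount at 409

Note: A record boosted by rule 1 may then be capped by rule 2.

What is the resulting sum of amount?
2813

Step 1: Apply rule 1 to records with amount < 136
  - 3 records get bonus of 50
  - Of these, 0 records then exceed 409 and get capped
Step 2: Apply rule 2 to records with amount > 409
  - 1 records (original) are capped
Step 3: Calculate final sum = 2813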